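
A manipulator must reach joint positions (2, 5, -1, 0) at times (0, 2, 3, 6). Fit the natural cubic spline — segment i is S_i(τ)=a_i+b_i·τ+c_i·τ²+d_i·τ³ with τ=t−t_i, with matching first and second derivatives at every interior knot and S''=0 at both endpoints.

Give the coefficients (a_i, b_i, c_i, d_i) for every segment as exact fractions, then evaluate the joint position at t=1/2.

Δ: Δ0=3/2, Δ1=-6, Δ2=1/3
row 1: diag=6, rhs=-45; c'=1/6, d'=-15/2
row 2: denom=8−1·1/6=47/6; d'=(38−1·-15/2)/(47/6)=273/47
back: M2=273/47
back: M1=-15/2−1/6·273/47=-398/47
M: M0=0, M1=-398/47, M2=273/47, M3=0
seg 0: a=2, c=M0/2=0, d=(M1−M0)/(6·2)=-199/282, b=Δ0−h0·(2M0+M1)/6=1219/282
seg 1: a=5, c=M1/2=-199/47, d=(M2−M1)/(6·1)=671/282, b=Δ1−h1·(2M1+M2)/6=-1169/282
seg 2: a=-1, c=M2/2=273/94, d=(M3−M2)/(6·3)=-91/282, b=Δ2−h2·(2M2+M3)/6=-772/141
t_q=1/2 → seg 0, τ=1/2; S=2+1219/282·τ+0·τ²+-199/282·τ³=3063/752

  seg 0: a=2 b=1219/282 c=0 d=-199/282
  seg 1: a=5 b=-1169/282 c=-199/47 d=671/282
  seg 2: a=-1 b=-772/141 c=273/94 d=-91/282
S(1/2) = 3063/752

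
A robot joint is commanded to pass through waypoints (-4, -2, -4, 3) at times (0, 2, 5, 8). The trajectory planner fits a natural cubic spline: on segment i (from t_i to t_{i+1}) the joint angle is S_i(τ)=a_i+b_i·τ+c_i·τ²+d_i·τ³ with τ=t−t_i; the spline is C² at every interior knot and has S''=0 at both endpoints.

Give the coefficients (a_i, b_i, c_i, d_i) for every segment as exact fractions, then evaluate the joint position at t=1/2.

Δ: Δ0=1, Δ1=-2/3, Δ2=7/3
row 1: diag=10, rhs=-10; c'=3/10, d'=-1
row 2: denom=12−3·3/10=111/10; d'=(18−3·-1)/(111/10)=70/37
back: M2=70/37
back: M1=-1−3/10·70/37=-58/37
M: M0=0, M1=-58/37, M2=70/37, M3=0
seg 0: a=-4, c=M0/2=0, d=(M1−M0)/(6·2)=-29/222, b=Δ0−h0·(2M0+M1)/6=169/111
seg 1: a=-2, c=M1/2=-29/37, d=(M2−M1)/(6·3)=64/333, b=Δ1−h1·(2M1+M2)/6=-5/111
seg 2: a=-4, c=M2/2=35/37, d=(M3−M2)/(6·3)=-35/333, b=Δ2−h2·(2M2+M3)/6=49/111
t_q=1/2 → seg 0, τ=1/2; S=-4+169/111·τ+0·τ²+-29/222·τ³=-1927/592

  seg 0: a=-4 b=169/111 c=0 d=-29/222
  seg 1: a=-2 b=-5/111 c=-29/37 d=64/333
  seg 2: a=-4 b=49/111 c=35/37 d=-35/333
S(1/2) = -1927/592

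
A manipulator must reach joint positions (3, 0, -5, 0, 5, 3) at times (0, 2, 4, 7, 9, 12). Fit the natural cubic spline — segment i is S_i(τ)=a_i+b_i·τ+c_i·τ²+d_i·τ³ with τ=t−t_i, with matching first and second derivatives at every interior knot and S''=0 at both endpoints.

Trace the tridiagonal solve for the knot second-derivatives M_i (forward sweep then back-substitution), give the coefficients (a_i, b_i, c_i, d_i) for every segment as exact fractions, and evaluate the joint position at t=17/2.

  seg 0: a=3 b=-1675/1644 c=0 d=-791/6576
  seg 1: a=0 b=-1012/411 c=-791/1096 d=2311/6576
  seg 2: a=-5 b=-1861/1644 c=190/137 d=-2239/14796
  seg 3: a=0 b=2551/822 c=41/1644 d=-179/1096
  seg 4: a=5 b=511/411 c=-785/822 d=785/7398
S(17/2) = 36475/8768

Δ: Δ0=-3/2, Δ1=-5/2, Δ2=5/3, Δ3=5/2, Δ4=-2/3
row 1: diag=8, rhs=-6; c'=1/4, d'=-3/4
row 2: denom=10−2·1/4=19/2; d'=(25−2·-3/4)/(19/2)=53/19
row 3: denom=10−3·6/19=172/19; d'=(5−3·53/19)/(172/19)=-16/43
row 4: denom=10−2·19/86=411/43; d'=(-19−2·-16/43)/(411/43)=-785/411
back: M4=-785/411
back: M3=-16/43−19/86·-785/411=41/822
back: M2=53/19−6/19·41/822=380/137
back: M1=-3/4−1/4·380/137=-791/548
M: M0=0, M1=-791/548, M2=380/137, M3=41/822, M4=-785/411, M5=0
seg 0: a=3, c=M0/2=0, d=(M1−M0)/(6·2)=-791/6576, b=Δ0−h0·(2M0+M1)/6=-1675/1644
seg 1: a=0, c=M1/2=-791/1096, d=(M2−M1)/(6·2)=2311/6576, b=Δ1−h1·(2M1+M2)/6=-1012/411
seg 2: a=-5, c=M2/2=190/137, d=(M3−M2)/(6·3)=-2239/14796, b=Δ2−h2·(2M2+M3)/6=-1861/1644
seg 3: a=0, c=M3/2=41/1644, d=(M4−M3)/(6·2)=-179/1096, b=Δ3−h3·(2M3+M4)/6=2551/822
seg 4: a=5, c=M4/2=-785/822, d=(M5−M4)/(6·3)=785/7398, b=Δ4−h4·(2M4+M5)/6=511/411
t_q=17/2 → seg 3, τ=3/2; S=0+2551/822·τ+41/1644·τ²+-179/1096·τ³=36475/8768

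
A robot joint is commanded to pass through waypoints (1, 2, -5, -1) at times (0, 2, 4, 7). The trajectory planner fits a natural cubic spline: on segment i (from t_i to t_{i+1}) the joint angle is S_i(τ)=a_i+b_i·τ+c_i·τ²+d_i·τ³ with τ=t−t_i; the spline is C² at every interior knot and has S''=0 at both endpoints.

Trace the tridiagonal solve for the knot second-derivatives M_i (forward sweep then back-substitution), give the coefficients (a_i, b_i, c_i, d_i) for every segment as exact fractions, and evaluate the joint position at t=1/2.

  seg 0: a=1 b=103/57 c=0 d=-149/456
  seg 1: a=2 b=-241/114 c=-149/76 d=289/456
  seg 2: a=-5 b=-134/57 c=35/19 d=-35/171
S(1/2) = 2265/1216

Δ: Δ0=1/2, Δ1=-7/2, Δ2=4/3
row 1: diag=8, rhs=-24; c'=1/4, d'=-3
row 2: denom=10−2·1/4=19/2; d'=(29−2·-3)/(19/2)=70/19
back: M2=70/19
back: M1=-3−1/4·70/19=-149/38
M: M0=0, M1=-149/38, M2=70/19, M3=0
seg 0: a=1, c=M0/2=0, d=(M1−M0)/(6·2)=-149/456, b=Δ0−h0·(2M0+M1)/6=103/57
seg 1: a=2, c=M1/2=-149/76, d=(M2−M1)/(6·2)=289/456, b=Δ1−h1·(2M1+M2)/6=-241/114
seg 2: a=-5, c=M2/2=35/19, d=(M3−M2)/(6·3)=-35/171, b=Δ2−h2·(2M2+M3)/6=-134/57
t_q=1/2 → seg 0, τ=1/2; S=1+103/57·τ+0·τ²+-149/456·τ³=2265/1216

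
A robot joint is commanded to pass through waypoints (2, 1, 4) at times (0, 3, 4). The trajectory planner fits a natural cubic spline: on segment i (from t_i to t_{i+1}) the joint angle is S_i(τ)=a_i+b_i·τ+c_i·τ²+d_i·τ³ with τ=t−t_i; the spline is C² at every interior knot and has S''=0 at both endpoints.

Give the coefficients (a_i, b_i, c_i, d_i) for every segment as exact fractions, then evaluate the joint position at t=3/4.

  seg 0: a=2 b=-19/12 c=0 d=5/36
  seg 1: a=1 b=13/6 c=5/4 d=-5/12
S(3/4) = 223/256

Δ: Δ0=-1/3, Δ1=3
row 1: diag=8, rhs=20; c'=1/8, d'=5/2
back: M1=5/2
M: M0=0, M1=5/2, M2=0
seg 0: a=2, c=M0/2=0, d=(M1−M0)/(6·3)=5/36, b=Δ0−h0·(2M0+M1)/6=-19/12
seg 1: a=1, c=M1/2=5/4, d=(M2−M1)/(6·1)=-5/12, b=Δ1−h1·(2M1+M2)/6=13/6
t_q=3/4 → seg 0, τ=3/4; S=2+-19/12·τ+0·τ²+5/36·τ³=223/256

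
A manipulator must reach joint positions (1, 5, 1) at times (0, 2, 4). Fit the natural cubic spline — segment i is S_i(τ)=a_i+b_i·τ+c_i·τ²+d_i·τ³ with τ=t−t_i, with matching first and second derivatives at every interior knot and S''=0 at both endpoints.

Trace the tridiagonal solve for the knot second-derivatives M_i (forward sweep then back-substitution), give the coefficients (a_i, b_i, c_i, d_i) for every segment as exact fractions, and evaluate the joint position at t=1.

Δ: Δ0=2, Δ1=-2
row 1: diag=8, rhs=-24; c'=1/4, d'=-3
back: M1=-3
M: M0=0, M1=-3, M2=0
seg 0: a=1, c=M0/2=0, d=(M1−M0)/(6·2)=-1/4, b=Δ0−h0·(2M0+M1)/6=3
seg 1: a=5, c=M1/2=-3/2, d=(M2−M1)/(6·2)=1/4, b=Δ1−h1·(2M1+M2)/6=0
t_q=1 → seg 0, τ=1; S=1+3·τ+0·τ²+-1/4·τ³=15/4

  seg 0: a=1 b=3 c=0 d=-1/4
  seg 1: a=5 b=0 c=-3/2 d=1/4
S(1) = 15/4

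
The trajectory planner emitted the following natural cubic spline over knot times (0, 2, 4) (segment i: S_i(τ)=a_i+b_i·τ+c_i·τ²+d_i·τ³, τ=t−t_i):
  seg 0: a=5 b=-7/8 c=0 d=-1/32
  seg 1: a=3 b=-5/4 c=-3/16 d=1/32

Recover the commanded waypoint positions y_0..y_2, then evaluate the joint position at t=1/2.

y_0 = S_0(0) = a_0 = 5
y_1 = S_1(0) = a_1 = 3
y_2 = S_1(2) = 0
t_q=1/2 is in segment 0 (τ=1/2); S_0(τ)=1167/256

y_0=5 y_1=3 y_2=0
S(1/2) = 1167/256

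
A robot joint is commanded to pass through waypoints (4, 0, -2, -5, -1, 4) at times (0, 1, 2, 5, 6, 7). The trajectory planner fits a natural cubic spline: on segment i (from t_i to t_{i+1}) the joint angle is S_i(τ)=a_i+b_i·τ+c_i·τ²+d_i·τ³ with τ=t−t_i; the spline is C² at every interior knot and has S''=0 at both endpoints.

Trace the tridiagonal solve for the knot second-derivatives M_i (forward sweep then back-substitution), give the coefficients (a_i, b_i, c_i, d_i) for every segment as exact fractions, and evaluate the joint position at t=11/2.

  seg 0: a=4 b=-3718/817 c=0 d=450/817
  seg 1: a=0 b=-2368/817 c=1350/817 d=-616/817
  seg 2: a=-2 b=-1516/817 c=-498/817 d=17/57
  seg 3: a=-5 b=2075/817 c=1695/817 d=-502/817
  seg 4: a=-1 b=3959/817 c=189/817 d=-63/817
S(11/2) = -5373/1634

Δ: Δ0=-4, Δ1=-2, Δ2=-1, Δ3=4, Δ4=5
row 1: diag=4, rhs=12; c'=1/4, d'=3
row 2: denom=8−1·1/4=31/4; d'=(6−1·3)/(31/4)=12/31
row 3: denom=8−3·12/31=212/31; d'=(30−3·12/31)/(212/31)=447/106
row 4: denom=4−1·31/212=817/212; d'=(6−1·447/106)/(817/212)=378/817
back: M4=378/817
back: M3=447/106−31/212·378/817=3390/817
back: M2=12/31−12/31·3390/817=-996/817
back: M1=3−1/4·-996/817=2700/817
M: M0=0, M1=2700/817, M2=-996/817, M3=3390/817, M4=378/817, M5=0
seg 0: a=4, c=M0/2=0, d=(M1−M0)/(6·1)=450/817, b=Δ0−h0·(2M0+M1)/6=-3718/817
seg 1: a=0, c=M1/2=1350/817, d=(M2−M1)/(6·1)=-616/817, b=Δ1−h1·(2M1+M2)/6=-2368/817
seg 2: a=-2, c=M2/2=-498/817, d=(M3−M2)/(6·3)=17/57, b=Δ2−h2·(2M2+M3)/6=-1516/817
seg 3: a=-5, c=M3/2=1695/817, d=(M4−M3)/(6·1)=-502/817, b=Δ3−h3·(2M3+M4)/6=2075/817
seg 4: a=-1, c=M4/2=189/817, d=(M5−M4)/(6·1)=-63/817, b=Δ4−h4·(2M4+M5)/6=3959/817
t_q=11/2 → seg 3, τ=1/2; S=-5+2075/817·τ+1695/817·τ²+-502/817·τ³=-5373/1634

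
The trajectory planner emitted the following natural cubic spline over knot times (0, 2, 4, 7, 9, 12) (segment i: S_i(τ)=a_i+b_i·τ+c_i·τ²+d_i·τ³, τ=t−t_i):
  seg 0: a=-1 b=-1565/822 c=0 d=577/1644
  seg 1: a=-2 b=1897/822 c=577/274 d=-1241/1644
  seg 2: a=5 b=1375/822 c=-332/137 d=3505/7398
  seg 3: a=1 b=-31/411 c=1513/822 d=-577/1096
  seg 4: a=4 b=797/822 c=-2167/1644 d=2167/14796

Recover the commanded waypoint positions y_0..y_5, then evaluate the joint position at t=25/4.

y_0=-1 y_1=-2 y_2=5 y_3=1 y_4=4 y_5=-1
S(25/4) = 33179/17536

y_0 = S_0(0) = a_0 = -1
y_1 = S_1(0) = a_1 = -2
y_2 = S_2(0) = a_2 = 5
y_3 = S_3(0) = a_3 = 1
y_4 = S_4(0) = a_4 = 4
y_5 = S_4(3) = -1
t_q=25/4 is in segment 2 (τ=9/4); S_2(τ)=33179/17536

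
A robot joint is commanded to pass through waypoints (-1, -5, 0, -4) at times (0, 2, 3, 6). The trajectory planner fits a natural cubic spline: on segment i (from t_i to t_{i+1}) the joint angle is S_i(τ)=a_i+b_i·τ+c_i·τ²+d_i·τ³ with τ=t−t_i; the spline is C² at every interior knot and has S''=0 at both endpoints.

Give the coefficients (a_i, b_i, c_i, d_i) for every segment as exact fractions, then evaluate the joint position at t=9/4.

Δ: Δ0=-2, Δ1=5, Δ2=-4/3
row 1: diag=6, rhs=42; c'=1/6, d'=7
row 2: denom=8−1·1/6=47/6; d'=(-38−1·7)/(47/6)=-270/47
back: M2=-270/47
back: M1=7−1/6·-270/47=374/47
M: M0=0, M1=374/47, M2=-270/47, M3=0
seg 0: a=-1, c=M0/2=0, d=(M1−M0)/(6·2)=187/282, b=Δ0−h0·(2M0+M1)/6=-656/141
seg 1: a=-5, c=M1/2=187/47, d=(M2−M1)/(6·1)=-322/141, b=Δ1−h1·(2M1+M2)/6=466/141
seg 2: a=0, c=M2/2=-135/47, d=(M3−M2)/(6·3)=15/47, b=Δ2−h2·(2M2+M3)/6=622/141
t_q=9/4 → seg 1, τ=1/4; S=-5+466/141·τ+187/47·τ²+-322/141·τ³=-5957/1504

  seg 0: a=-1 b=-656/141 c=0 d=187/282
  seg 1: a=-5 b=466/141 c=187/47 d=-322/141
  seg 2: a=0 b=622/141 c=-135/47 d=15/47
S(9/4) = -5957/1504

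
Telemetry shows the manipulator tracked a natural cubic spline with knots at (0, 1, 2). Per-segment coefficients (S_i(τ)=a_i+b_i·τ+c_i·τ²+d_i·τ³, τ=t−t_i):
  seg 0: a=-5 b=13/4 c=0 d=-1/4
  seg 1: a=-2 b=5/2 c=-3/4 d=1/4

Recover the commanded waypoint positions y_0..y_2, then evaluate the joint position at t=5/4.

y_0 = S_0(0) = a_0 = -5
y_1 = S_1(0) = a_1 = -2
y_2 = S_1(1) = 0
t_q=5/4 is in segment 1 (τ=1/4); S_1(τ)=-363/256

y_0=-5 y_1=-2 y_2=0
S(5/4) = -363/256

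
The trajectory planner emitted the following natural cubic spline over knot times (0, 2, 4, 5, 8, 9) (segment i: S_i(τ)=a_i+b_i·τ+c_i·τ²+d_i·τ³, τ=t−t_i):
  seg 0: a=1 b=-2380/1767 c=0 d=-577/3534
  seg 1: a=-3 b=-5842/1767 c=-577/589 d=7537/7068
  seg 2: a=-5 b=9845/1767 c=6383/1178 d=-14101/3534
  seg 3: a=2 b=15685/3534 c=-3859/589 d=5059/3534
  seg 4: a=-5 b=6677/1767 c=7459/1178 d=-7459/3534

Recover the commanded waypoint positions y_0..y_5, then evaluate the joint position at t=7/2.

y_0 = S_0(0) = a_0 = 1
y_1 = S_1(0) = a_1 = -3
y_2 = S_2(0) = a_2 = -5
y_3 = S_3(0) = a_3 = 2
y_4 = S_4(0) = a_4 = -5
y_5 = S_4(1) = 3
t_q=7/2 is in segment 1 (τ=3/2); S_1(τ)=-123727/18848

y_0=1 y_1=-3 y_2=-5 y_3=2 y_4=-5 y_5=3
S(7/2) = -123727/18848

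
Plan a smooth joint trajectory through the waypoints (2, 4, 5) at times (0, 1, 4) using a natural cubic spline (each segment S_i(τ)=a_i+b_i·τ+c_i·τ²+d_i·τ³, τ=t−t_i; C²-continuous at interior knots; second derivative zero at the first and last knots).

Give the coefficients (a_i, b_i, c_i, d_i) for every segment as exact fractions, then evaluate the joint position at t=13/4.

Δ: Δ0=2, Δ1=1/3
row 1: diag=8, rhs=-10; c'=3/8, d'=-5/4
back: M1=-5/4
M: M0=0, M1=-5/4, M2=0
seg 0: a=2, c=M0/2=0, d=(M1−M0)/(6·1)=-5/24, b=Δ0−h0·(2M0+M1)/6=53/24
seg 1: a=4, c=M1/2=-5/8, d=(M2−M1)/(6·3)=5/72, b=Δ1−h1·(2M1+M2)/6=19/12
t_q=13/4 → seg 1, τ=9/4; S=4+19/12·τ+-5/8·τ²+5/72·τ³=2657/512

  seg 0: a=2 b=53/24 c=0 d=-5/24
  seg 1: a=4 b=19/12 c=-5/8 d=5/72
S(13/4) = 2657/512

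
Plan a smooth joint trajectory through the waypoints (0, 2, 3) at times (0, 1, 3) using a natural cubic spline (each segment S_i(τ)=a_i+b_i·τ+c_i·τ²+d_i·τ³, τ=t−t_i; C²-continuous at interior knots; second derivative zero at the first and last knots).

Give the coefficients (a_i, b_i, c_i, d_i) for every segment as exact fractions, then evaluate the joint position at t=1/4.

Δ: Δ0=2, Δ1=1/2
row 1: diag=6, rhs=-9; c'=1/3, d'=-3/2
back: M1=-3/2
M: M0=0, M1=-3/2, M2=0
seg 0: a=0, c=M0/2=0, d=(M1−M0)/(6·1)=-1/4, b=Δ0−h0·(2M0+M1)/6=9/4
seg 1: a=2, c=M1/2=-3/4, d=(M2−M1)/(6·2)=1/8, b=Δ1−h1·(2M1+M2)/6=3/2
t_q=1/4 → seg 0, τ=1/4; S=0+9/4·τ+0·τ²+-1/4·τ³=143/256

  seg 0: a=0 b=9/4 c=0 d=-1/4
  seg 1: a=2 b=3/2 c=-3/4 d=1/8
S(1/4) = 143/256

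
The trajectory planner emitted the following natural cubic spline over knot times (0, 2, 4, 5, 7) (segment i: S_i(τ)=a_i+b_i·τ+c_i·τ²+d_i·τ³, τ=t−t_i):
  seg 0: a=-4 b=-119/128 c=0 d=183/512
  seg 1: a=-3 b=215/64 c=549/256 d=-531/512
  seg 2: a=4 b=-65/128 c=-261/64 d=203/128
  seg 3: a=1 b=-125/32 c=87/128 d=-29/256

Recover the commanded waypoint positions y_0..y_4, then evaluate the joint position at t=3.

y_0=-4 y_1=-3 y_2=4 y_3=1 y_4=-5
S(3) = 751/512

y_0 = S_0(0) = a_0 = -4
y_1 = S_1(0) = a_1 = -3
y_2 = S_2(0) = a_2 = 4
y_3 = S_3(0) = a_3 = 1
y_4 = S_3(2) = -5
t_q=3 is in segment 1 (τ=1); S_1(τ)=751/512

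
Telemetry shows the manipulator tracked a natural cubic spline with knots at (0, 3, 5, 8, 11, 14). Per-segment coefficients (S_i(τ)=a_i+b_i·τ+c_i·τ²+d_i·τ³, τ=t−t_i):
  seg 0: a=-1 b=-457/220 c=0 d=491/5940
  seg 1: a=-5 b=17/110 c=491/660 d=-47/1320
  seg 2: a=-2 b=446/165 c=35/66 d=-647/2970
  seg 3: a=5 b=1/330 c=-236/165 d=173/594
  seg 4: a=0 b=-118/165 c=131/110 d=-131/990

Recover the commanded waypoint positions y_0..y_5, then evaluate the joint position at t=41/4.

y_0 = S_0(0) = a_0 = -1
y_1 = S_1(0) = a_1 = -5
y_2 = S_2(0) = a_2 = -2
y_3 = S_3(0) = a_3 = 5
y_4 = S_4(0) = a_4 = 0
y_5 = S_4(3) = 5
t_q=41/4 is in segment 3 (τ=9/4); S_3(τ)=7627/7040

y_0=-1 y_1=-5 y_2=-2 y_3=5 y_4=0 y_5=5
S(41/4) = 7627/7040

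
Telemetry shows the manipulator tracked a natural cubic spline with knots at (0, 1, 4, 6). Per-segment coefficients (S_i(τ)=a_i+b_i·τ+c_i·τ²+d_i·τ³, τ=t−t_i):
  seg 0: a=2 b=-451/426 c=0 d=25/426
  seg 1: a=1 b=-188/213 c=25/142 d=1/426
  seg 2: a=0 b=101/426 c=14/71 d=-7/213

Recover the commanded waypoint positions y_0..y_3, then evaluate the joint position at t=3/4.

y_0=2 y_1=1 y_2=0 y_3=1
S(3/4) = 11185/9088

y_0 = S_0(0) = a_0 = 2
y_1 = S_1(0) = a_1 = 1
y_2 = S_2(0) = a_2 = 0
y_3 = S_2(2) = 1
t_q=3/4 is in segment 0 (τ=3/4); S_0(τ)=11185/9088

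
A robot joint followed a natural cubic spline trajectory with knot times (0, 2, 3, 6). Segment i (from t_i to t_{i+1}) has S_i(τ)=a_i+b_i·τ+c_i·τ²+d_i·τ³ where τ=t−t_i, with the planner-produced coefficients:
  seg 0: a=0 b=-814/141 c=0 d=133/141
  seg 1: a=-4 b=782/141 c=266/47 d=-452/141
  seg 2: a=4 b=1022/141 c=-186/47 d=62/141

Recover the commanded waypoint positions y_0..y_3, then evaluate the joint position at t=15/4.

y_0 = S_0(0) = a_0 = 0
y_1 = S_1(0) = a_1 = -4
y_2 = S_2(0) = a_2 = 4
y_3 = S_2(3) = 2
t_q=15/4 is in segment 2 (τ=3/4); S_2(τ)=11123/1504

y_0=0 y_1=-4 y_2=4 y_3=2
S(15/4) = 11123/1504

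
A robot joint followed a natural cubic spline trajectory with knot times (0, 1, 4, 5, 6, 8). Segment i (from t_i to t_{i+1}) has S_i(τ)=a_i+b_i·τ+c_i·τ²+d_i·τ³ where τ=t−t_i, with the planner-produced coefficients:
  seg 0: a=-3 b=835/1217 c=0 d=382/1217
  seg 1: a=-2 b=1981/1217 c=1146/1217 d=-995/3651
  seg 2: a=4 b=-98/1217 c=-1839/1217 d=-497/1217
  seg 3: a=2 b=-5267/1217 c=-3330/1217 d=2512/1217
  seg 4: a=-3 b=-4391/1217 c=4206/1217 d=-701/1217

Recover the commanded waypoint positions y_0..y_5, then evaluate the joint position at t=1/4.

y_0=-3 y_1=-2 y_2=4 y_3=2 y_4=-3 y_5=-1
S(1/4) = -109961/38944

y_0 = S_0(0) = a_0 = -3
y_1 = S_1(0) = a_1 = -2
y_2 = S_2(0) = a_2 = 4
y_3 = S_3(0) = a_3 = 2
y_4 = S_4(0) = a_4 = -3
y_5 = S_4(2) = -1
t_q=1/4 is in segment 0 (τ=1/4); S_0(τ)=-109961/38944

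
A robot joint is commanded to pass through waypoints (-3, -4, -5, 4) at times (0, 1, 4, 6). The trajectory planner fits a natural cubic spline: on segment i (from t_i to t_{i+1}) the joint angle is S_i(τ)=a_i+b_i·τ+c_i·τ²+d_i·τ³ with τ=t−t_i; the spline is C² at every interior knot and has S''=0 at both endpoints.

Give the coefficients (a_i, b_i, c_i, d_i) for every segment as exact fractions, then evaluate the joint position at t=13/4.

  seg 0: a=-3 b=-379/426 c=0 d=-47/426
  seg 1: a=-4 b=-260/213 c=-47/142 d=89/426
  seg 2: a=-5 b=1037/426 c=110/71 d=-55/213
S(13/4) = -54913/9088

Δ: Δ0=-1, Δ1=-1/3, Δ2=9/2
row 1: diag=8, rhs=4; c'=3/8, d'=1/2
row 2: denom=10−3·3/8=71/8; d'=(29−3·1/2)/(71/8)=220/71
back: M2=220/71
back: M1=1/2−3/8·220/71=-47/71
M: M0=0, M1=-47/71, M2=220/71, M3=0
seg 0: a=-3, c=M0/2=0, d=(M1−M0)/(6·1)=-47/426, b=Δ0−h0·(2M0+M1)/6=-379/426
seg 1: a=-4, c=M1/2=-47/142, d=(M2−M1)/(6·3)=89/426, b=Δ1−h1·(2M1+M2)/6=-260/213
seg 2: a=-5, c=M2/2=110/71, d=(M3−M2)/(6·2)=-55/213, b=Δ2−h2·(2M2+M3)/6=1037/426
t_q=13/4 → seg 1, τ=9/4; S=-4+-260/213·τ+-47/142·τ²+89/426·τ³=-54913/9088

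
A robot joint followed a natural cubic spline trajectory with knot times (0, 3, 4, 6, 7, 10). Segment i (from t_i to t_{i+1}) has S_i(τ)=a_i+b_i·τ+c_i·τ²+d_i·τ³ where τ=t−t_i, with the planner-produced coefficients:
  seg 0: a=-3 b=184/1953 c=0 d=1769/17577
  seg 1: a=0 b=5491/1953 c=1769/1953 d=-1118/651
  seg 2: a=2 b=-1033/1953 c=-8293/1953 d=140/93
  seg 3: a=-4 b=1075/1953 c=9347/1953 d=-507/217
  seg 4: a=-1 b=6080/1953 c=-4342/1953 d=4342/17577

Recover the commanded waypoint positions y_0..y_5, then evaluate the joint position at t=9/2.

y_0=-3 y_1=0 y_2=2 y_3=-4 y_4=-1 y_5=-5
S(9/2) = 2245/2604

y_0 = S_0(0) = a_0 = -3
y_1 = S_1(0) = a_1 = 0
y_2 = S_2(0) = a_2 = 2
y_3 = S_3(0) = a_3 = -4
y_4 = S_4(0) = a_4 = -1
y_5 = S_4(3) = -5
t_q=9/2 is in segment 2 (τ=1/2); S_2(τ)=2245/2604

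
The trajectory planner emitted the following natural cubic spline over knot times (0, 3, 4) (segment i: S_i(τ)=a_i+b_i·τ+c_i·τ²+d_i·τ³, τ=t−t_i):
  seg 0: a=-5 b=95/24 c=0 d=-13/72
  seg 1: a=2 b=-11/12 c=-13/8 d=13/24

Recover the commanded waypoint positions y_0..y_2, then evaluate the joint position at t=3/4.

y_0 = S_0(0) = a_0 = -5
y_1 = S_1(0) = a_1 = 2
y_2 = S_1(1) = 0
t_q=3/4 is in segment 0 (τ=3/4); S_0(τ)=-1079/512

y_0=-5 y_1=2 y_2=0
S(3/4) = -1079/512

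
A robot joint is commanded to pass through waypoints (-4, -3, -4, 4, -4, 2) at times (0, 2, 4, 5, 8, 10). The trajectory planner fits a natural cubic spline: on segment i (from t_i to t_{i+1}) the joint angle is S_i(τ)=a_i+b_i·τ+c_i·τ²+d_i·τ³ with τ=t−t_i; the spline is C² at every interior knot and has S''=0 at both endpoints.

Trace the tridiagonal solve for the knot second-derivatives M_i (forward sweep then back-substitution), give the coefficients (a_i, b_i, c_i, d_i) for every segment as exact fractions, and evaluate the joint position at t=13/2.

Δ: Δ0=1/2, Δ1=-1/2, Δ2=8, Δ3=-8/3, Δ4=3
row 1: diag=8, rhs=-6; c'=1/4, d'=-3/4
row 2: denom=6−2·1/4=11/2; d'=(51−2·-3/4)/(11/2)=105/11
row 3: denom=8−1·2/11=86/11; d'=(-64−1·105/11)/(86/11)=-809/86
row 4: denom=10−3·33/86=761/86; d'=(34−3·-809/86)/(761/86)=5351/761
back: M4=5351/761
back: M3=-809/86−33/86·5351/761=-9212/761
back: M2=105/11−2/11·-9212/761=8939/761
back: M1=-3/4−1/4·8939/761=-5611/1522
M: M0=0, M1=-5611/1522, M2=8939/761, M3=-9212/761, M4=5351/761, M5=0
seg 0: a=-4, c=M0/2=0, d=(M1−M0)/(6·2)=-5611/18264, b=Δ0−h0·(2M0+M1)/6=3947/2283
seg 1: a=-3, c=M1/2=-5611/3044, d=(M2−M1)/(6·2)=23489/18264, b=Δ1−h1·(2M1+M2)/6=-8939/4566
seg 2: a=-4, c=M2/2=8939/1522, d=(M3−M2)/(6·1)=-18151/4566, b=Δ2−h2·(2M2+M3)/6=13931/2283
seg 3: a=4, c=M3/2=-4606/761, d=(M4−M3)/(6·3)=14563/13698, b=Δ3−h3·(2M3+M4)/6=27043/4566
seg 4: a=-4, c=M4/2=5351/1522, d=(M5−M4)/(6·2)=-5351/9132, b=Δ4−h4·(2M4+M5)/6=-3853/2283
t_q=13/2 → seg 3, τ=3/2; S=4+27043/4566·τ+-4606/761·τ²+14563/13698·τ³=34749/12176

  seg 0: a=-4 b=3947/2283 c=0 d=-5611/18264
  seg 1: a=-3 b=-8939/4566 c=-5611/3044 d=23489/18264
  seg 2: a=-4 b=13931/2283 c=8939/1522 d=-18151/4566
  seg 3: a=4 b=27043/4566 c=-4606/761 d=14563/13698
  seg 4: a=-4 b=-3853/2283 c=5351/1522 d=-5351/9132
S(13/2) = 34749/12176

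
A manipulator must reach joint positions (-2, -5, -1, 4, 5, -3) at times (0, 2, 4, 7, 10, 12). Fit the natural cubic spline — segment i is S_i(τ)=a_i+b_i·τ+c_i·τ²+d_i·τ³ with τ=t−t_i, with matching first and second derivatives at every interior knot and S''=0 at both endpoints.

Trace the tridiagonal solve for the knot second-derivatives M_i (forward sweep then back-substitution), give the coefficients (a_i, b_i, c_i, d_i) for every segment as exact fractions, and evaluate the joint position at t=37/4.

  seg 0: a=-2 b=-3143/1286 c=0 d=607/2572
  seg 1: a=-5 b=499/1286 c=1821/1286 d=-1569/5144
  seg 2: a=-1 b=1538/643 c=-1065/2572 d=3989/69444
  seg 3: a=4 b=3751/2572 c=397/3858 d=-11063/69444
  seg 4: a=5 b=-1431/643 c=-3423/2572 d=1141/5144
S(37/4) = 985627/164608

Δ: Δ0=-3/2, Δ1=2, Δ2=5/3, Δ3=1/3, Δ4=-4
row 1: diag=8, rhs=21; c'=1/4, d'=21/8
row 2: denom=10−2·1/4=19/2; d'=(-2−2·21/8)/(19/2)=-29/38
row 3: denom=12−3·6/19=210/19; d'=(-8−3·-29/38)/(210/19)=-31/60
row 4: denom=10−3·19/70=643/70; d'=(-26−3·-31/60)/(643/70)=-3423/1286
back: M4=-3423/1286
back: M3=-31/60−19/70·-3423/1286=397/1929
back: M2=-29/38−6/19·397/1929=-1065/1286
back: M1=21/8−1/4·-1065/1286=1821/643
M: M0=0, M1=1821/643, M2=-1065/1286, M3=397/1929, M4=-3423/1286, M5=0
seg 0: a=-2, c=M0/2=0, d=(M1−M0)/(6·2)=607/2572, b=Δ0−h0·(2M0+M1)/6=-3143/1286
seg 1: a=-5, c=M1/2=1821/1286, d=(M2−M1)/(6·2)=-1569/5144, b=Δ1−h1·(2M1+M2)/6=499/1286
seg 2: a=-1, c=M2/2=-1065/2572, d=(M3−M2)/(6·3)=3989/69444, b=Δ2−h2·(2M2+M3)/6=1538/643
seg 3: a=4, c=M3/2=397/3858, d=(M4−M3)/(6·3)=-11063/69444, b=Δ3−h3·(2M3+M4)/6=3751/2572
seg 4: a=5, c=M4/2=-3423/2572, d=(M5−M4)/(6·2)=1141/5144, b=Δ4−h4·(2M4+M5)/6=-1431/643
t_q=37/4 → seg 3, τ=9/4; S=4+3751/2572·τ+397/3858·τ²+-11063/69444·τ³=985627/164608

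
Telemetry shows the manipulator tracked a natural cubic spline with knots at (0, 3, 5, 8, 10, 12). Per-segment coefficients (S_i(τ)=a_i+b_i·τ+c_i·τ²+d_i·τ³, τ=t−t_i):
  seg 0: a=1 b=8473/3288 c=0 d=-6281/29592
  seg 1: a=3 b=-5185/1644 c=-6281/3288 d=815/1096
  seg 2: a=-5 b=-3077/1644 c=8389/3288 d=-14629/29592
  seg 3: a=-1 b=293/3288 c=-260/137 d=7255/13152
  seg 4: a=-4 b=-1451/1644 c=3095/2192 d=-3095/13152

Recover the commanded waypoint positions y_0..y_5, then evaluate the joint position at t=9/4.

y_0 = S_0(0) = a_0 = 1
y_1 = S_1(0) = a_1 = 3
y_2 = S_2(0) = a_2 = -5
y_3 = S_3(0) = a_3 = -1
y_4 = S_4(0) = a_4 = -4
y_5 = S_4(2) = -2
t_q=9/4 is in segment 0 (τ=9/4); S_0(τ)=307261/70144

y_0=1 y_1=3 y_2=-5 y_3=-1 y_4=-4 y_5=-2
S(9/4) = 307261/70144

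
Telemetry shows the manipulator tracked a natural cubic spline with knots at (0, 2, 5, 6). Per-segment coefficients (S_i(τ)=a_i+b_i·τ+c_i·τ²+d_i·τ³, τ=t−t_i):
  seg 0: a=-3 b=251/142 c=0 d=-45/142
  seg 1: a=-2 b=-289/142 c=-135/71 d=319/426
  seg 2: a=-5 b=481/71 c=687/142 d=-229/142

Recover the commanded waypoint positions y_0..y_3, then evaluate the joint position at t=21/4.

y_0=-3 y_1=-2 y_2=-5 y_3=5
S(21/4) = -27529/9088

y_0 = S_0(0) = a_0 = -3
y_1 = S_1(0) = a_1 = -2
y_2 = S_2(0) = a_2 = -5
y_3 = S_2(1) = 5
t_q=21/4 is in segment 2 (τ=1/4); S_2(τ)=-27529/9088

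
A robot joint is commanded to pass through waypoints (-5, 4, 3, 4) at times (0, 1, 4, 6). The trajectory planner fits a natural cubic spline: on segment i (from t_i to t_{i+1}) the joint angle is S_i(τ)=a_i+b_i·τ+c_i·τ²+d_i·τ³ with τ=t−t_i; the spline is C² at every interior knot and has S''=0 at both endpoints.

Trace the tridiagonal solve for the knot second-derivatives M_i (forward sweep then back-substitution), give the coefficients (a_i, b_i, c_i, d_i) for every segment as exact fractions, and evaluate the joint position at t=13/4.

Δ: Δ0=9, Δ1=-1/3, Δ2=1/2
row 1: diag=8, rhs=-56; c'=3/8, d'=-7
row 2: denom=10−3·3/8=71/8; d'=(5−3·-7)/(71/8)=208/71
back: M2=208/71
back: M1=-7−3/8·208/71=-575/71
M: M0=0, M1=-575/71, M2=208/71, M3=0
seg 0: a=-5, c=M0/2=0, d=(M1−M0)/(6·1)=-575/426, b=Δ0−h0·(2M0+M1)/6=4409/426
seg 1: a=4, c=M1/2=-575/142, d=(M2−M1)/(6·3)=87/142, b=Δ1−h1·(2M1+M2)/6=1342/213
seg 2: a=3, c=M2/2=104/71, d=(M3−M2)/(6·2)=-52/213, b=Δ2−h2·(2M2+M3)/6=-619/426
t_q=13/4 → seg 1, τ=9/4; S=4+1342/213·τ+-575/142·τ²+87/142·τ³=42307/9088

  seg 0: a=-5 b=4409/426 c=0 d=-575/426
  seg 1: a=4 b=1342/213 c=-575/142 d=87/142
  seg 2: a=3 b=-619/426 c=104/71 d=-52/213
S(13/4) = 42307/9088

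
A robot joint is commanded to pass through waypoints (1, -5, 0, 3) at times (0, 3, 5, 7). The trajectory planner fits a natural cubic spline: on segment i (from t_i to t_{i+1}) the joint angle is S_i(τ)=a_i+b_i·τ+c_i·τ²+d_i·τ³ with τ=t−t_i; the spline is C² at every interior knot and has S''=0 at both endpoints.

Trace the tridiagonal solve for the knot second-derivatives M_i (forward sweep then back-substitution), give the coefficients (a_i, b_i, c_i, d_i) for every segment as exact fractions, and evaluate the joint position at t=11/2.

  seg 0: a=1 b=-7/2 c=0 d=1/6
  seg 1: a=-5 b=1 c=3/2 d=-3/8
  seg 2: a=0 b=5/2 c=-3/4 d=1/8
S(11/2) = 69/64

Δ: Δ0=-2, Δ1=5/2, Δ2=3/2
row 1: diag=10, rhs=27; c'=1/5, d'=27/10
row 2: denom=8−2·1/5=38/5; d'=(-6−2·27/10)/(38/5)=-3/2
back: M2=-3/2
back: M1=27/10−1/5·-3/2=3
M: M0=0, M1=3, M2=-3/2, M3=0
seg 0: a=1, c=M0/2=0, d=(M1−M0)/(6·3)=1/6, b=Δ0−h0·(2M0+M1)/6=-7/2
seg 1: a=-5, c=M1/2=3/2, d=(M2−M1)/(6·2)=-3/8, b=Δ1−h1·(2M1+M2)/6=1
seg 2: a=0, c=M2/2=-3/4, d=(M3−M2)/(6·2)=1/8, b=Δ2−h2·(2M2+M3)/6=5/2
t_q=11/2 → seg 2, τ=1/2; S=0+5/2·τ+-3/4·τ²+1/8·τ³=69/64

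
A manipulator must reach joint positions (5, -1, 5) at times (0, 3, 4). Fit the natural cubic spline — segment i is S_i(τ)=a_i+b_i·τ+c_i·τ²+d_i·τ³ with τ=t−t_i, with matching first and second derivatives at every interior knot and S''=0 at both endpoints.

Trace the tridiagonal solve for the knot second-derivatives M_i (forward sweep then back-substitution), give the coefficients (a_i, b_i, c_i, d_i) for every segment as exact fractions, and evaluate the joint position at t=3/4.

  seg 0: a=5 b=-5 c=0 d=1/3
  seg 1: a=-1 b=4 c=3 d=-1
S(3/4) = 89/64

Δ: Δ0=-2, Δ1=6
row 1: diag=8, rhs=48; c'=1/8, d'=6
back: M1=6
M: M0=0, M1=6, M2=0
seg 0: a=5, c=M0/2=0, d=(M1−M0)/(6·3)=1/3, b=Δ0−h0·(2M0+M1)/6=-5
seg 1: a=-1, c=M1/2=3, d=(M2−M1)/(6·1)=-1, b=Δ1−h1·(2M1+M2)/6=4
t_q=3/4 → seg 0, τ=3/4; S=5+-5·τ+0·τ²+1/3·τ³=89/64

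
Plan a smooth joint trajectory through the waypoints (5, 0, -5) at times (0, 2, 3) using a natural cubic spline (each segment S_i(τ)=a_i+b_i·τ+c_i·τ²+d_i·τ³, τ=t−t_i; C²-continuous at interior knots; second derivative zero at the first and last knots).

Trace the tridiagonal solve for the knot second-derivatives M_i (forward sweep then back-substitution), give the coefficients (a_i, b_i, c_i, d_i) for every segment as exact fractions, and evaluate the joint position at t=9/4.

Δ: Δ0=-5/2, Δ1=-5
row 1: diag=6, rhs=-15; c'=1/6, d'=-5/2
back: M1=-5/2
M: M0=0, M1=-5/2, M2=0
seg 0: a=5, c=M0/2=0, d=(M1−M0)/(6·2)=-5/24, b=Δ0−h0·(2M0+M1)/6=-5/3
seg 1: a=0, c=M1/2=-5/4, d=(M2−M1)/(6·1)=5/12, b=Δ1−h1·(2M1+M2)/6=-25/6
t_q=9/4 → seg 1, τ=1/4; S=0+-25/6·τ+-5/4·τ²+5/12·τ³=-285/256

  seg 0: a=5 b=-5/3 c=0 d=-5/24
  seg 1: a=0 b=-25/6 c=-5/4 d=5/12
S(9/4) = -285/256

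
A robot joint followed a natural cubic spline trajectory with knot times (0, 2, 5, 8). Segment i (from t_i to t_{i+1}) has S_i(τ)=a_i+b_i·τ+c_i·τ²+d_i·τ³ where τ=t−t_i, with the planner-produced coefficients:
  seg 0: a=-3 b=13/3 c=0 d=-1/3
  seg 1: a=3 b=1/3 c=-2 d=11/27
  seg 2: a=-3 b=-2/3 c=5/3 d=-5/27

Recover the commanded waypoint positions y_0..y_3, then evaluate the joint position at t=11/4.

y_0=-3 y_1=3 y_2=-3 y_3=5
S(11/4) = 147/64

y_0 = S_0(0) = a_0 = -3
y_1 = S_1(0) = a_1 = 3
y_2 = S_2(0) = a_2 = -3
y_3 = S_2(3) = 5
t_q=11/4 is in segment 1 (τ=3/4); S_1(τ)=147/64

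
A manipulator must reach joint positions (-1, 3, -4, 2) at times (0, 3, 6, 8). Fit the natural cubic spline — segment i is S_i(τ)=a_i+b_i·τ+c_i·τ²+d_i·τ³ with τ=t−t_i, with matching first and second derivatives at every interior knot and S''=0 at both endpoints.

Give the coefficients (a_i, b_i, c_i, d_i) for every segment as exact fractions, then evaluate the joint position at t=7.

  seg 0: a=-1 b=102/37 c=0 d=-158/999
  seg 1: a=3 b=-56/37 c=-158/111 d=383/999
  seg 2: a=-4 b=11/37 c=75/37 d=-25/74
S(7) = -149/74

Δ: Δ0=4/3, Δ1=-7/3, Δ2=3
row 1: diag=12, rhs=-22; c'=1/4, d'=-11/6
row 2: denom=10−3·1/4=37/4; d'=(32−3·-11/6)/(37/4)=150/37
back: M2=150/37
back: M1=-11/6−1/4·150/37=-316/111
M: M0=0, M1=-316/111, M2=150/37, M3=0
seg 0: a=-1, c=M0/2=0, d=(M1−M0)/(6·3)=-158/999, b=Δ0−h0·(2M0+M1)/6=102/37
seg 1: a=3, c=M1/2=-158/111, d=(M2−M1)/(6·3)=383/999, b=Δ1−h1·(2M1+M2)/6=-56/37
seg 2: a=-4, c=M2/2=75/37, d=(M3−M2)/(6·2)=-25/74, b=Δ2−h2·(2M2+M3)/6=11/37
t_q=7 → seg 2, τ=1; S=-4+11/37·τ+75/37·τ²+-25/74·τ³=-149/74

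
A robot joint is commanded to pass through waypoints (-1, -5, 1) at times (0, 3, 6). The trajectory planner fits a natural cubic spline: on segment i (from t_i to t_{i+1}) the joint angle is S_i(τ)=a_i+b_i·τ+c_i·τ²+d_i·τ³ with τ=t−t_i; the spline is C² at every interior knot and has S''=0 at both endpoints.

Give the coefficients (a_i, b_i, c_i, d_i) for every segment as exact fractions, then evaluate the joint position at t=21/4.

Δ: Δ0=-4/3, Δ1=2
row 1: diag=12, rhs=20; c'=1/4, d'=5/3
back: M1=5/3
M: M0=0, M1=5/3, M2=0
seg 0: a=-1, c=M0/2=0, d=(M1−M0)/(6·3)=5/54, b=Δ0−h0·(2M0+M1)/6=-13/6
seg 1: a=-5, c=M1/2=5/6, d=(M2−M1)/(6·3)=-5/54, b=Δ1−h1·(2M1+M2)/6=1/3
t_q=21/4 → seg 1, τ=9/4; S=-5+1/3·τ+5/6·τ²+-5/54·τ³=-139/128

  seg 0: a=-1 b=-13/6 c=0 d=5/54
  seg 1: a=-5 b=1/3 c=5/6 d=-5/54
S(21/4) = -139/128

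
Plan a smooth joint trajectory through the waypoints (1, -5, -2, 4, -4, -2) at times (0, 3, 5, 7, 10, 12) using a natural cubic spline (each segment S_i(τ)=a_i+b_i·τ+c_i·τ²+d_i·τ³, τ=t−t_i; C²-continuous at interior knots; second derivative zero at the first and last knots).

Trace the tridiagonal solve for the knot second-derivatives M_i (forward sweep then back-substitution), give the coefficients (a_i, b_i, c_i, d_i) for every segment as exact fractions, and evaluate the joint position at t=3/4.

  seg 0: a=1 b=-18625/6516 c=0 d=5593/58644
  seg 1: a=-5 b=-923/3258 c=5593/6516 d=217/13032
  seg 2: a=-2 b=1819/543 c=1561/1629 d=-923/1629
  seg 3: a=4 b=625/1629 c=-3977/1629 d=6962/14661
  seg 4: a=-4 b=-2351/1629 c=995/543 d=-995/3258
S(3/4) = -51133/46336

Δ: Δ0=-2, Δ1=3/2, Δ2=3, Δ3=-8/3, Δ4=1
row 1: diag=10, rhs=21; c'=1/5, d'=21/10
row 2: denom=8−2·1/5=38/5; d'=(9−2·21/10)/(38/5)=12/19
row 3: denom=10−2·5/19=180/19; d'=(-34−2·12/19)/(180/19)=-67/18
row 4: denom=10−3·19/60=181/20; d'=(22−3·-67/18)/(181/20)=1990/543
back: M4=1990/543
back: M3=-67/18−19/60·1990/543=-7954/1629
back: M2=12/19−5/19·-7954/1629=3122/1629
back: M1=21/10−1/5·3122/1629=5593/3258
M: M0=0, M1=5593/3258, M2=3122/1629, M3=-7954/1629, M4=1990/543, M5=0
seg 0: a=1, c=M0/2=0, d=(M1−M0)/(6·3)=5593/58644, b=Δ0−h0·(2M0+M1)/6=-18625/6516
seg 1: a=-5, c=M1/2=5593/6516, d=(M2−M1)/(6·2)=217/13032, b=Δ1−h1·(2M1+M2)/6=-923/3258
seg 2: a=-2, c=M2/2=1561/1629, d=(M3−M2)/(6·2)=-923/1629, b=Δ2−h2·(2M2+M3)/6=1819/543
seg 3: a=4, c=M3/2=-3977/1629, d=(M4−M3)/(6·3)=6962/14661, b=Δ3−h3·(2M3+M4)/6=625/1629
seg 4: a=-4, c=M4/2=995/543, d=(M5−M4)/(6·2)=-995/3258, b=Δ4−h4·(2M4+M5)/6=-2351/1629
t_q=3/4 → seg 0, τ=3/4; S=1+-18625/6516·τ+0·τ²+5593/58644·τ³=-51133/46336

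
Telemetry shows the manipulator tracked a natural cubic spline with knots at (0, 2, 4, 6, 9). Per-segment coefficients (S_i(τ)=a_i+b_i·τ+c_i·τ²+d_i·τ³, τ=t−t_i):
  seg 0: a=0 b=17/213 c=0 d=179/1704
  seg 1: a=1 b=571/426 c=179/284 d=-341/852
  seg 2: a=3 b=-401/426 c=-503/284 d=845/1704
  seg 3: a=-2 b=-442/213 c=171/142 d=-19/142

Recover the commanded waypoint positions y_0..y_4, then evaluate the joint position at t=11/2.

y_0=0 y_1=1 y_2=3 y_3=-2 y_4=-1
S(11/2) = -3287/4544

y_0 = S_0(0) = a_0 = 0
y_1 = S_1(0) = a_1 = 1
y_2 = S_2(0) = a_2 = 3
y_3 = S_3(0) = a_3 = -2
y_4 = S_3(3) = -1
t_q=11/2 is in segment 2 (τ=3/2); S_2(τ)=-3287/4544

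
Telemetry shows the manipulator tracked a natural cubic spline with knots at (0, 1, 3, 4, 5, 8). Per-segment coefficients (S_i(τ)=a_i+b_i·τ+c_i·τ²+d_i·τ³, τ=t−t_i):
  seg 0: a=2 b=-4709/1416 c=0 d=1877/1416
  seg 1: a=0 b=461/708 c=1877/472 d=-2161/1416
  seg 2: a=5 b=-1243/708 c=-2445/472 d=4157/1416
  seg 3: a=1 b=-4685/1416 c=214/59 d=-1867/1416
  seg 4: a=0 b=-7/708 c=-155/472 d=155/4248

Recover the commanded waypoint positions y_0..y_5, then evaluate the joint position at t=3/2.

y_0=2 y_1=0 y_2=5 y_3=1 y_4=0 y_5=-2
S(3/2) = 4263/3776

y_0 = S_0(0) = a_0 = 2
y_1 = S_1(0) = a_1 = 0
y_2 = S_2(0) = a_2 = 5
y_3 = S_3(0) = a_3 = 1
y_4 = S_4(0) = a_4 = 0
y_5 = S_4(3) = -2
t_q=3/2 is in segment 1 (τ=1/2); S_1(τ)=4263/3776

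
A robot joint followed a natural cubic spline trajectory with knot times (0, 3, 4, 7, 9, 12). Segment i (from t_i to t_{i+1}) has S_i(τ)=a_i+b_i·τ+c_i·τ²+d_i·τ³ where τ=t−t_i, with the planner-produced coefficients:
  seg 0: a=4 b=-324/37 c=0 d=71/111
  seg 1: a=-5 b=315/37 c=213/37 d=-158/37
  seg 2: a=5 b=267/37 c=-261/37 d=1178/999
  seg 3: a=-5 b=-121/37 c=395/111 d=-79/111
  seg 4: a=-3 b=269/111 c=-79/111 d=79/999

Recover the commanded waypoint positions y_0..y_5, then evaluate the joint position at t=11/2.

y_0=4 y_1=-5 y_2=5 y_3=-5 y_4=-3 y_5=0
S(11/2) = 291/74

y_0 = S_0(0) = a_0 = 4
y_1 = S_1(0) = a_1 = -5
y_2 = S_2(0) = a_2 = 5
y_3 = S_3(0) = a_3 = -5
y_4 = S_4(0) = a_4 = -3
y_5 = S_4(3) = 0
t_q=11/2 is in segment 2 (τ=3/2); S_2(τ)=291/74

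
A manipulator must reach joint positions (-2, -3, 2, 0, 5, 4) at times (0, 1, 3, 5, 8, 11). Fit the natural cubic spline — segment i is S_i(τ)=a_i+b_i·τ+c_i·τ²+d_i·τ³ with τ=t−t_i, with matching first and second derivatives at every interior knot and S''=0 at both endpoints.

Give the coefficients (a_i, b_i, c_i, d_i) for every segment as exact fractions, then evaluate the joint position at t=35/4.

Δ: Δ0=-1, Δ1=5/2, Δ2=-1, Δ3=5/3, Δ4=-1/3
row 1: diag=6, rhs=21; c'=1/3, d'=7/2
row 2: denom=8−2·1/3=22/3; d'=(-21−2·7/2)/(22/3)=-42/11
row 3: denom=10−2·3/11=104/11; d'=(16−2·-42/11)/(104/11)=5/2
row 4: denom=12−3·33/104=1149/104; d'=(-12−3·5/2)/(1149/104)=-676/383
back: M4=-676/383
back: M3=5/2−33/104·-676/383=1172/383
back: M2=-42/11−3/11·1172/383=-1782/383
back: M1=7/2−1/3·-1782/383=3869/766
M: M0=0, M1=3869/766, M2=-1782/383, M3=1172/383, M4=-676/383, M5=0
seg 0: a=-2, c=M0/2=0, d=(M1−M0)/(6·1)=3869/4596, b=Δ0−h0·(2M0+M1)/6=-8465/4596
seg 1: a=-3, c=M1/2=3869/1532, d=(M2−M1)/(6·2)=-7433/9192, b=Δ1−h1·(2M1+M2)/6=1571/2298
seg 2: a=2, c=M2/2=-891/383, d=(M3−M2)/(6·2)=1477/2298, b=Δ2−h2·(2M2+M3)/6=1243/1149
seg 3: a=0, c=M3/2=586/383, d=(M4−M3)/(6·3)=-308/1149, b=Δ3−h3·(2M3+M4)/6=-587/1149
seg 4: a=5, c=M4/2=-338/383, d=(M5−M4)/(6·3)=338/3447, b=Δ4−h4·(2M4+M5)/6=1645/1149
t_q=35/4 → seg 4, τ=3/4; S=5+1645/1149·τ+-338/383·τ²+338/3447·τ³=68863/12256

  seg 0: a=-2 b=-8465/4596 c=0 d=3869/4596
  seg 1: a=-3 b=1571/2298 c=3869/1532 d=-7433/9192
  seg 2: a=2 b=1243/1149 c=-891/383 d=1477/2298
  seg 3: a=0 b=-587/1149 c=586/383 d=-308/1149
  seg 4: a=5 b=1645/1149 c=-338/383 d=338/3447
S(35/4) = 68863/12256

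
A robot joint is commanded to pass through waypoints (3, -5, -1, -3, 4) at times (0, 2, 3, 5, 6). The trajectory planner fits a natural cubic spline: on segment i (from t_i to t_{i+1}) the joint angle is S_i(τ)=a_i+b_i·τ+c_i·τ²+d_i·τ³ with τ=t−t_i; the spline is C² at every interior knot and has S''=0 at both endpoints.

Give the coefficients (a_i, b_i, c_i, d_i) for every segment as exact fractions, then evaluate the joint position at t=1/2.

Δ: Δ0=-4, Δ1=4, Δ2=-1, Δ3=7
row 1: diag=6, rhs=48; c'=1/6, d'=8
row 2: denom=6−1·1/6=35/6; d'=(-30−1·8)/(35/6)=-228/35
row 3: denom=6−2·12/35=186/35; d'=(48−2·-228/35)/(186/35)=356/31
back: M3=356/31
back: M2=-228/35−12/35·356/31=-324/31
back: M1=8−1/6·-324/31=302/31
M: M0=0, M1=302/31, M2=-324/31, M3=356/31, M4=0
seg 0: a=3, c=M0/2=0, d=(M1−M0)/(6·2)=151/186, b=Δ0−h0·(2M0+M1)/6=-674/93
seg 1: a=-5, c=M1/2=151/31, d=(M2−M1)/(6·1)=-313/93, b=Δ1−h1·(2M1+M2)/6=232/93
seg 2: a=-1, c=M2/2=-162/31, d=(M3−M2)/(6·2)=170/93, b=Δ2−h2·(2M2+M3)/6=199/93
seg 3: a=-3, c=M3/2=178/31, d=(M4−M3)/(6·1)=-178/93, b=Δ3−h3·(2M3+M4)/6=295/93
t_q=1/2 → seg 0, τ=1/2; S=3+-674/93·τ+0·τ²+151/186·τ³=-259/496

  seg 0: a=3 b=-674/93 c=0 d=151/186
  seg 1: a=-5 b=232/93 c=151/31 d=-313/93
  seg 2: a=-1 b=199/93 c=-162/31 d=170/93
  seg 3: a=-3 b=295/93 c=178/31 d=-178/93
S(1/2) = -259/496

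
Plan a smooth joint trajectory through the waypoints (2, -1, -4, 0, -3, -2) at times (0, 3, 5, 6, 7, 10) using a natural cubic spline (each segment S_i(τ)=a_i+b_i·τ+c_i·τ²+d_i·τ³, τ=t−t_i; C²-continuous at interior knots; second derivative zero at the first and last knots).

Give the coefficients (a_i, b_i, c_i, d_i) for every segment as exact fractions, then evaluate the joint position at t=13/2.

  seg 0: a=2 b=-5/828 c=0 d=-823/7452
  seg 1: a=-1 b=-1237/414 c=-823/828 d=1439/1656
  seg 2: a=-4 b=239/69 c=1747/414 d=-1525/414
  seg 3: a=0 b=353/414 c=-1414/207 d=137/46
  seg 4: a=-3 b=-802/207 c=871/414 d=-871/3726
S(13/2) = -3011/3312

Δ: Δ0=-1, Δ1=-3/2, Δ2=4, Δ3=-3, Δ4=1/3
row 1: diag=10, rhs=-3; c'=1/5, d'=-3/10
row 2: denom=6−2·1/5=28/5; d'=(33−2·-3/10)/(28/5)=6
row 3: denom=4−1·5/28=107/28; d'=(-42−1·6)/(107/28)=-1344/107
row 4: denom=8−1·28/107=828/107; d'=(20−1·-1344/107)/(828/107)=871/207
back: M4=871/207
back: M3=-1344/107−28/107·871/207=-2828/207
back: M2=6−5/28·-2828/207=1747/207
back: M1=-3/10−1/5·1747/207=-823/414
M: M0=0, M1=-823/414, M2=1747/207, M3=-2828/207, M4=871/207, M5=0
seg 0: a=2, c=M0/2=0, d=(M1−M0)/(6·3)=-823/7452, b=Δ0−h0·(2M0+M1)/6=-5/828
seg 1: a=-1, c=M1/2=-823/828, d=(M2−M1)/(6·2)=1439/1656, b=Δ1−h1·(2M1+M2)/6=-1237/414
seg 2: a=-4, c=M2/2=1747/414, d=(M3−M2)/(6·1)=-1525/414, b=Δ2−h2·(2M2+M3)/6=239/69
seg 3: a=0, c=M3/2=-1414/207, d=(M4−M3)/(6·1)=137/46, b=Δ3−h3·(2M3+M4)/6=353/414
seg 4: a=-3, c=M4/2=871/414, d=(M5−M4)/(6·3)=-871/3726, b=Δ4−h4·(2M4+M5)/6=-802/207
t_q=13/2 → seg 3, τ=1/2; S=0+353/414·τ+-1414/207·τ²+137/46·τ³=-3011/3312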